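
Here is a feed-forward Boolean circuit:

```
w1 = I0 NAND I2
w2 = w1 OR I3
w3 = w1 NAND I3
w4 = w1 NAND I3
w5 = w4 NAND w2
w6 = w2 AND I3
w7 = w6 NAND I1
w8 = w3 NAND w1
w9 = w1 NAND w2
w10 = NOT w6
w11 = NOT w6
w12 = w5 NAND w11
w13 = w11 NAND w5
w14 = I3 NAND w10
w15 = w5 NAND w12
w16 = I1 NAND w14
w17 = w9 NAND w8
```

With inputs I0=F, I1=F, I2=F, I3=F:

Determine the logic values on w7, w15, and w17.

w1 = I0 NAND I2 = F NAND F = T
w2 = w1 OR I3 = T OR F = T
w3 = w1 NAND I3 = T NAND F = T
w4 = w1 NAND I3 = T NAND F = T
w5 = w4 NAND w2 = T NAND T = F
w6 = w2 AND I3 = T AND F = F
w7 = w6 NAND I1 = F NAND F = T
w8 = w3 NAND w1 = T NAND T = F
w9 = w1 NAND w2 = T NAND T = F
w11 = NOT w6 = NOT F = T
w12 = w5 NAND w11 = F NAND T = T
w15 = w5 NAND w12 = F NAND T = T
w17 = w9 NAND w8 = F NAND F = T

w7 = T, w15 = T, w17 = T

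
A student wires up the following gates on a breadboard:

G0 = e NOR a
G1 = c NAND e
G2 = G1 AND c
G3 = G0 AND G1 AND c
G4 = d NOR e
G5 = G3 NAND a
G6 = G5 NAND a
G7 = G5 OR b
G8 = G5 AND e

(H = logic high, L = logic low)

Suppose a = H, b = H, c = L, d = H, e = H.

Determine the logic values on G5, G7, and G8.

G0 = e NOR a = H NOR H = L
G1 = c NAND e = L NAND H = H
G3 = G0 AND G1 AND c = L AND H AND L = L
G5 = G3 NAND a = L NAND H = H
G7 = G5 OR b = H OR H = H
G8 = G5 AND e = H AND H = H

G5 = H; G7 = H; G8 = H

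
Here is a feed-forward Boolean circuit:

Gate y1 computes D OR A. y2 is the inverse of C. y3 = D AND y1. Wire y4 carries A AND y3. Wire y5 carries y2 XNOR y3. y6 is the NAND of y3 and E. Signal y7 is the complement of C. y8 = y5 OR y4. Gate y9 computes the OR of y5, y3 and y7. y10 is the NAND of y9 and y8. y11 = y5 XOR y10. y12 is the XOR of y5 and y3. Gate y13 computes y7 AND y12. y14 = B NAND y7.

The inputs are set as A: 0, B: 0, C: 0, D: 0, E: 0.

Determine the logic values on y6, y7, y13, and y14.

y6 = 1  y7 = 1  y13 = 0  y14 = 1

y1 = D OR A = 0 OR 0 = 0
y2 = NOT C = NOT 0 = 1
y3 = D AND y1 = 0 AND 0 = 0
y5 = y2 XNOR y3 = 1 XNOR 0 = 0
y6 = y3 NAND E = 0 NAND 0 = 1
y7 = NOT C = NOT 0 = 1
y12 = y5 XOR y3 = 0 XOR 0 = 0
y13 = y7 AND y12 = 1 AND 0 = 0
y14 = B NAND y7 = 0 NAND 1 = 1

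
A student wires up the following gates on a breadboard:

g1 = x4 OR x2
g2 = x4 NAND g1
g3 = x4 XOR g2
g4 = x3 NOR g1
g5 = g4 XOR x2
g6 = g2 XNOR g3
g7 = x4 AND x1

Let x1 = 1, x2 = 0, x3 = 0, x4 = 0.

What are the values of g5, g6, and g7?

g5 = 1  g6 = 1  g7 = 0

g1 = x4 OR x2 = 0 OR 0 = 0
g2 = x4 NAND g1 = 0 NAND 0 = 1
g3 = x4 XOR g2 = 0 XOR 1 = 1
g4 = x3 NOR g1 = 0 NOR 0 = 1
g5 = g4 XOR x2 = 1 XOR 0 = 1
g6 = g2 XNOR g3 = 1 XNOR 1 = 1
g7 = x4 AND x1 = 0 AND 1 = 0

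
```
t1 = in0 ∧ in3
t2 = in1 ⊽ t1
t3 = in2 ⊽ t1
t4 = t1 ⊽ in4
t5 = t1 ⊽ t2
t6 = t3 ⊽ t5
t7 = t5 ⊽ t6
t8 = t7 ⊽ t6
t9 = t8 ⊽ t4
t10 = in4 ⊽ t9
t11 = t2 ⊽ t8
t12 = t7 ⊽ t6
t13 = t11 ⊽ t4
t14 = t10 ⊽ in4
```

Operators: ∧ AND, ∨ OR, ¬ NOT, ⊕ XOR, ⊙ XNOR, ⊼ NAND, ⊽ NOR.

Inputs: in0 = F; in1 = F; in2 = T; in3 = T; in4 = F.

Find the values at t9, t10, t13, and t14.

t1 = in0 AND in3 = F AND T = F
t2 = in1 NOR t1 = F NOR F = T
t3 = in2 NOR t1 = T NOR F = F
t4 = t1 NOR in4 = F NOR F = T
t5 = t1 NOR t2 = F NOR T = F
t6 = t3 NOR t5 = F NOR F = T
t7 = t5 NOR t6 = F NOR T = F
t8 = t7 NOR t6 = F NOR T = F
t9 = t8 NOR t4 = F NOR T = F
t10 = in4 NOR t9 = F NOR F = T
t11 = t2 NOR t8 = T NOR F = F
t13 = t11 NOR t4 = F NOR T = F
t14 = t10 NOR in4 = T NOR F = F

t9 = F; t10 = T; t13 = F; t14 = F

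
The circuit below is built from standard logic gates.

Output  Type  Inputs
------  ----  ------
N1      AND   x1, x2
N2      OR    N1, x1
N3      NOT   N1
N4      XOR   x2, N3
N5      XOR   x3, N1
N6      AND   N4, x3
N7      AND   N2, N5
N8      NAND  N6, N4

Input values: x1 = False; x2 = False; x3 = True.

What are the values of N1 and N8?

N1 = x1 AND x2 = False AND False = False
N3 = NOT N1 = NOT False = True
N4 = x2 XOR N3 = False XOR True = True
N6 = N4 AND x3 = True AND True = True
N8 = N6 NAND N4 = True NAND True = False

N1 = False  N8 = False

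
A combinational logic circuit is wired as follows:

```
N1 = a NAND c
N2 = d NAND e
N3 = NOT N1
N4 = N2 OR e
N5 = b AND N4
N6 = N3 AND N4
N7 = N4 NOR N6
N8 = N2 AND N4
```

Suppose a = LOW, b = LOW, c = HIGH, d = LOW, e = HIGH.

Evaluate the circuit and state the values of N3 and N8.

N3 = LOW  N8 = HIGH

N1 = a NAND c = LOW NAND HIGH = HIGH
N2 = d NAND e = LOW NAND HIGH = HIGH
N3 = NOT N1 = NOT HIGH = LOW
N4 = N2 OR e = HIGH OR HIGH = HIGH
N8 = N2 AND N4 = HIGH AND HIGH = HIGH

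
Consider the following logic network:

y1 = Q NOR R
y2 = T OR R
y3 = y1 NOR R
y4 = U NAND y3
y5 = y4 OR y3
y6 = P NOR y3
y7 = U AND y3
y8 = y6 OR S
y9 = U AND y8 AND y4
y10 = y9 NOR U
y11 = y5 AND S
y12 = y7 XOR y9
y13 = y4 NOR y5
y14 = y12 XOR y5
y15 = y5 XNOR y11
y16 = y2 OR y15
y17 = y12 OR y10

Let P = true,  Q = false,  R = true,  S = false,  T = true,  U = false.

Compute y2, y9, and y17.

y1 = Q NOR R = false NOR true = false
y2 = T OR R = true OR true = true
y3 = y1 NOR R = false NOR true = false
y4 = U NAND y3 = false NAND false = true
y6 = P NOR y3 = true NOR false = false
y7 = U AND y3 = false AND false = false
y8 = y6 OR S = false OR false = false
y9 = U AND y8 AND y4 = false AND false AND true = false
y10 = y9 NOR U = false NOR false = true
y12 = y7 XOR y9 = false XOR false = false
y17 = y12 OR y10 = false OR true = true

y2 = true, y9 = false, y17 = true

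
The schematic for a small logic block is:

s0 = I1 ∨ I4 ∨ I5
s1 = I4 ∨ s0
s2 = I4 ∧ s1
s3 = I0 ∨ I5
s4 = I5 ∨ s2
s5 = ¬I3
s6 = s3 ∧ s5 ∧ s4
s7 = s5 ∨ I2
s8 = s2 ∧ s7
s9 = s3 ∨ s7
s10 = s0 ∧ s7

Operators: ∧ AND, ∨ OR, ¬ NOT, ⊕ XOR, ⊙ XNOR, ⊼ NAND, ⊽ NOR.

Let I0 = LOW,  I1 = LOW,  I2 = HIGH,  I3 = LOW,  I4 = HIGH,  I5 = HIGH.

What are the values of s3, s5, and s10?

s0 = I1 OR I4 OR I5 = LOW OR HIGH OR HIGH = HIGH
s3 = I0 OR I5 = LOW OR HIGH = HIGH
s5 = NOT I3 = NOT LOW = HIGH
s7 = s5 OR I2 = HIGH OR HIGH = HIGH
s10 = s0 AND s7 = HIGH AND HIGH = HIGH

s3 = HIGH; s5 = HIGH; s10 = HIGH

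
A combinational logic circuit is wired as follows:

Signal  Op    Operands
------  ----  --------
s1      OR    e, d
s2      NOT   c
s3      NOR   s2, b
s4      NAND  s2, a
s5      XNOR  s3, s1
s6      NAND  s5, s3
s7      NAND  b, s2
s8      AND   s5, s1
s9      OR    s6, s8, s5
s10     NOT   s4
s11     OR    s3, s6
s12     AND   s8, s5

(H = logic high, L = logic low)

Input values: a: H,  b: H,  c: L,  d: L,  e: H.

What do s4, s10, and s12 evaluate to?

s1 = e OR d = H OR L = H
s2 = NOT c = NOT L = H
s3 = s2 NOR b = H NOR H = L
s4 = s2 NAND a = H NAND H = L
s5 = s3 XNOR s1 = L XNOR H = L
s8 = s5 AND s1 = L AND H = L
s10 = NOT s4 = NOT L = H
s12 = s8 AND s5 = L AND L = L

s4 = L, s10 = H, s12 = L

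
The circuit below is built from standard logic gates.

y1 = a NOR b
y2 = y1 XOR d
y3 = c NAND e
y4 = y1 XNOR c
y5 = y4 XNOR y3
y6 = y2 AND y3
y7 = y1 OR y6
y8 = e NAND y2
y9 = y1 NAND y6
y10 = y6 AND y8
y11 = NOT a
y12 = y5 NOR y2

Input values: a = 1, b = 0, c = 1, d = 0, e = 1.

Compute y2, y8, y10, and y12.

y1 = a NOR b = 1 NOR 0 = 0
y2 = y1 XOR d = 0 XOR 0 = 0
y3 = c NAND e = 1 NAND 1 = 0
y4 = y1 XNOR c = 0 XNOR 1 = 0
y5 = y4 XNOR y3 = 0 XNOR 0 = 1
y6 = y2 AND y3 = 0 AND 0 = 0
y8 = e NAND y2 = 1 NAND 0 = 1
y10 = y6 AND y8 = 0 AND 1 = 0
y12 = y5 NOR y2 = 1 NOR 0 = 0

y2 = 0, y8 = 1, y10 = 0, y12 = 0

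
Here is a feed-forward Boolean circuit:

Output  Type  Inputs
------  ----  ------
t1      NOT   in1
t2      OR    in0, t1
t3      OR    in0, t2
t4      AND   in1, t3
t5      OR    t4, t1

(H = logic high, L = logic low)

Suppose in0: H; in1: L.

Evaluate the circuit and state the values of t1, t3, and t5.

t1 = NOT in1 = NOT L = H
t2 = in0 OR t1 = H OR H = H
t3 = in0 OR t2 = H OR H = H
t4 = in1 AND t3 = L AND H = L
t5 = t4 OR t1 = L OR H = H

t1 = H, t3 = H, t5 = H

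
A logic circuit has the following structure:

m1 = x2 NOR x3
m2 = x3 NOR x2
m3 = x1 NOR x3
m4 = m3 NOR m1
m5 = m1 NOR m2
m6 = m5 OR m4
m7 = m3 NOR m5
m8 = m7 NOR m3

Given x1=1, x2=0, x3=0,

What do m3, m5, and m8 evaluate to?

m3 = 0, m5 = 0, m8 = 0

m1 = x2 NOR x3 = 0 NOR 0 = 1
m2 = x3 NOR x2 = 0 NOR 0 = 1
m3 = x1 NOR x3 = 1 NOR 0 = 0
m5 = m1 NOR m2 = 1 NOR 1 = 0
m7 = m3 NOR m5 = 0 NOR 0 = 1
m8 = m7 NOR m3 = 1 NOR 0 = 0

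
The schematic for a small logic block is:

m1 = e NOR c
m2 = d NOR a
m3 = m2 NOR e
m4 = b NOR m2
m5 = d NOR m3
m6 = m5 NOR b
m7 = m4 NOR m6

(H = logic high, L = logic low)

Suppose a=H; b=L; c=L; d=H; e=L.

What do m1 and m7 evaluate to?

m1 = H  m7 = L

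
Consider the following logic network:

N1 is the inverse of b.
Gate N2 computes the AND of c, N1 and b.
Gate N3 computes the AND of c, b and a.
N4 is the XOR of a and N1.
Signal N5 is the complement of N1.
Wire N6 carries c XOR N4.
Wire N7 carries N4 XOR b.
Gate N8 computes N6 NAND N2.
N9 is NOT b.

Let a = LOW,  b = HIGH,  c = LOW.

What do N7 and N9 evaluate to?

N1 = NOT b = NOT HIGH = LOW
N4 = a XOR N1 = LOW XOR LOW = LOW
N7 = N4 XOR b = LOW XOR HIGH = HIGH
N9 = NOT b = NOT HIGH = LOW

N7 = HIGH; N9 = LOW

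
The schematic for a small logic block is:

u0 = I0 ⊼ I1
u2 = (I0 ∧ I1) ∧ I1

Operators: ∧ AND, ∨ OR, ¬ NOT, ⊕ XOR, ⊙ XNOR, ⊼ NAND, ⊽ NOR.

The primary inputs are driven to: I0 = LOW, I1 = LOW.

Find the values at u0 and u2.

u0 = LOW ⊼ LOW = HIGH
u2 = (LOW ∧ LOW) ∧ LOW = LOW

u0 = HIGH; u2 = LOW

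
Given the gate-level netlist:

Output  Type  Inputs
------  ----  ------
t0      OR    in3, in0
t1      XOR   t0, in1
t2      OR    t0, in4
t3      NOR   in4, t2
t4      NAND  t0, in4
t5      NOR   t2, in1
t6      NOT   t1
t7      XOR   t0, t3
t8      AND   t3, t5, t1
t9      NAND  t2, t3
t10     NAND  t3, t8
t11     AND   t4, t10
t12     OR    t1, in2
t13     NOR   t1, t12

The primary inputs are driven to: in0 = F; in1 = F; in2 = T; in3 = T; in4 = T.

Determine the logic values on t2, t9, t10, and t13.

t2 = T, t9 = T, t10 = T, t13 = F

t0 = in3 OR in0 = T OR F = T
t1 = t0 XOR in1 = T XOR F = T
t2 = t0 OR in4 = T OR T = T
t3 = in4 NOR t2 = T NOR T = F
t5 = t2 NOR in1 = T NOR F = F
t8 = t3 AND t5 AND t1 = F AND F AND T = F
t9 = t2 NAND t3 = T NAND F = T
t10 = t3 NAND t8 = F NAND F = T
t12 = t1 OR in2 = T OR T = T
t13 = t1 NOR t12 = T NOR T = F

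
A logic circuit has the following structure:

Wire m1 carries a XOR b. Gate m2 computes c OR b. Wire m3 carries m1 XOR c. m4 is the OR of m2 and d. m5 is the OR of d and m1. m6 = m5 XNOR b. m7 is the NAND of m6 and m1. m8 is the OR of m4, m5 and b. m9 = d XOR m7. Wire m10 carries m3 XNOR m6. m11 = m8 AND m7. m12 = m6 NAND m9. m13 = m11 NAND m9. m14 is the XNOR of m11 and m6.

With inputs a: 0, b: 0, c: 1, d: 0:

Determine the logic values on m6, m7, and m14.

m6 = 1, m7 = 1, m14 = 1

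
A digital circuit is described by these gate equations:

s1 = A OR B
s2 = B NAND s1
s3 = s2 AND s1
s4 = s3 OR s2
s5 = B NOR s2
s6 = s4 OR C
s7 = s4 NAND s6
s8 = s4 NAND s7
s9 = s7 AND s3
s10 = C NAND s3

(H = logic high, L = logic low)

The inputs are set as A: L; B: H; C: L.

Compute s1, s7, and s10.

s1 = A OR B = L OR H = H
s2 = B NAND s1 = H NAND H = L
s3 = s2 AND s1 = L AND H = L
s4 = s3 OR s2 = L OR L = L
s6 = s4 OR C = L OR L = L
s7 = s4 NAND s6 = L NAND L = H
s10 = C NAND s3 = L NAND L = H

s1 = H; s7 = H; s10 = H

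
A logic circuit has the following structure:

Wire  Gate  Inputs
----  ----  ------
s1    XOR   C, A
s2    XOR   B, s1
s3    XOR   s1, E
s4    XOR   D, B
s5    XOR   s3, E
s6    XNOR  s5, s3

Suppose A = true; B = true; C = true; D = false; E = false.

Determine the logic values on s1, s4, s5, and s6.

s1 = false, s4 = true, s5 = false, s6 = true

s1 = C XOR A = true XOR true = false
s3 = s1 XOR E = false XOR false = false
s4 = D XOR B = false XOR true = true
s5 = s3 XOR E = false XOR false = false
s6 = s5 XNOR s3 = false XNOR false = true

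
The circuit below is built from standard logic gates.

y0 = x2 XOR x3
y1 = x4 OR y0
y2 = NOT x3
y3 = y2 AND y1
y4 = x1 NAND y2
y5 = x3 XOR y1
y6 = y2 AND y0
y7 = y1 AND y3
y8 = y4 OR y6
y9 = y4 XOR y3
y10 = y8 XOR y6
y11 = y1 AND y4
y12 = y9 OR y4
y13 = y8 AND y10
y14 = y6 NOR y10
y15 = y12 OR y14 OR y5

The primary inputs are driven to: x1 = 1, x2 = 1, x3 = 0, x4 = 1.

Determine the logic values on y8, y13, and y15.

y8 = 1  y13 = 0  y15 = 1

y0 = x2 XOR x3 = 1 XOR 0 = 1
y1 = x4 OR y0 = 1 OR 1 = 1
y2 = NOT x3 = NOT 0 = 1
y3 = y2 AND y1 = 1 AND 1 = 1
y4 = x1 NAND y2 = 1 NAND 1 = 0
y5 = x3 XOR y1 = 0 XOR 1 = 1
y6 = y2 AND y0 = 1 AND 1 = 1
y8 = y4 OR y6 = 0 OR 1 = 1
y9 = y4 XOR y3 = 0 XOR 1 = 1
y10 = y8 XOR y6 = 1 XOR 1 = 0
y12 = y9 OR y4 = 1 OR 0 = 1
y13 = y8 AND y10 = 1 AND 0 = 0
y14 = y6 NOR y10 = 1 NOR 0 = 0
y15 = y12 OR y14 OR y5 = 1 OR 0 OR 1 = 1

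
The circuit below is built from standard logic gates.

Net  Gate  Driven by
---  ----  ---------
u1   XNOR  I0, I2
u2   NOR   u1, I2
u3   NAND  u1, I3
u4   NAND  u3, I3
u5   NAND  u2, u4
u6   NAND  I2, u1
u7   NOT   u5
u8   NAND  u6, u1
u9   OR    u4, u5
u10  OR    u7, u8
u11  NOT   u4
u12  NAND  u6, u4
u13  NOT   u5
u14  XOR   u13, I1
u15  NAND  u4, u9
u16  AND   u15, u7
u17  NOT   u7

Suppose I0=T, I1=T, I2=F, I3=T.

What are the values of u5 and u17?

u5 = T, u17 = T

u1 = I0 XNOR I2 = T XNOR F = F
u2 = u1 NOR I2 = F NOR F = T
u3 = u1 NAND I3 = F NAND T = T
u4 = u3 NAND I3 = T NAND T = F
u5 = u2 NAND u4 = T NAND F = T
u7 = NOT u5 = NOT T = F
u17 = NOT u7 = NOT F = T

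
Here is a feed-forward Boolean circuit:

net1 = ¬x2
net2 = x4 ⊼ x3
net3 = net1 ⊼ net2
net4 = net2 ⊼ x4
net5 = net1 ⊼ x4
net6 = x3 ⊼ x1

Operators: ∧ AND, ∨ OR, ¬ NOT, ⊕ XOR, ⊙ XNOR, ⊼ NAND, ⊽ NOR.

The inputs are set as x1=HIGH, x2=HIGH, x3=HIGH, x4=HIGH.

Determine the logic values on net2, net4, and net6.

net2 = LOW, net4 = HIGH, net6 = LOW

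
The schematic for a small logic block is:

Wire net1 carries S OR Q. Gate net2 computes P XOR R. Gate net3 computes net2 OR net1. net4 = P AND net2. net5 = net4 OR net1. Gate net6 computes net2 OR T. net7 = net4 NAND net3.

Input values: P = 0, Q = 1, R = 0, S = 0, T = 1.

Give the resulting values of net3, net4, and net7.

net3 = 1, net4 = 0, net7 = 1

net1 = S OR Q = 0 OR 1 = 1
net2 = P XOR R = 0 XOR 0 = 0
net3 = net2 OR net1 = 0 OR 1 = 1
net4 = P AND net2 = 0 AND 0 = 0
net7 = net4 NAND net3 = 0 NAND 1 = 1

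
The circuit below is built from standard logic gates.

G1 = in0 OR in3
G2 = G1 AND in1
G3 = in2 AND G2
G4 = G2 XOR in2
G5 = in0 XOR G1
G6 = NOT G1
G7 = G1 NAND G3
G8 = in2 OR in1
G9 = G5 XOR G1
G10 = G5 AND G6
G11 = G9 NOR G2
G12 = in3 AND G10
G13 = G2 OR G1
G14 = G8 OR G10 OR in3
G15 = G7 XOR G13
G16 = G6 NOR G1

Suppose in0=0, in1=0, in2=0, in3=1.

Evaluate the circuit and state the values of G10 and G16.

G1 = in0 OR in3 = 0 OR 1 = 1
G5 = in0 XOR G1 = 0 XOR 1 = 1
G6 = NOT G1 = NOT 1 = 0
G10 = G5 AND G6 = 1 AND 0 = 0
G16 = G6 NOR G1 = 0 NOR 1 = 0

G10 = 0; G16 = 0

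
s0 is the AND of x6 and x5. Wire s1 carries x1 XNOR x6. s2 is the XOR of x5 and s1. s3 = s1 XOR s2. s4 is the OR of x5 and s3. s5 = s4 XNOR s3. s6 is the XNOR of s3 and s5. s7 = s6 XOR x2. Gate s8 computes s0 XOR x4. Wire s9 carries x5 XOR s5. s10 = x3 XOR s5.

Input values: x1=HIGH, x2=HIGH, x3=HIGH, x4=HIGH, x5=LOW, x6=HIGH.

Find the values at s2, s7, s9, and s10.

s1 = x1 XNOR x6 = HIGH XNOR HIGH = HIGH
s2 = x5 XOR s1 = LOW XOR HIGH = HIGH
s3 = s1 XOR s2 = HIGH XOR HIGH = LOW
s4 = x5 OR s3 = LOW OR LOW = LOW
s5 = s4 XNOR s3 = LOW XNOR LOW = HIGH
s6 = s3 XNOR s5 = LOW XNOR HIGH = LOW
s7 = s6 XOR x2 = LOW XOR HIGH = HIGH
s9 = x5 XOR s5 = LOW XOR HIGH = HIGH
s10 = x3 XOR s5 = HIGH XOR HIGH = LOW

s2 = HIGH  s7 = HIGH  s9 = HIGH  s10 = LOW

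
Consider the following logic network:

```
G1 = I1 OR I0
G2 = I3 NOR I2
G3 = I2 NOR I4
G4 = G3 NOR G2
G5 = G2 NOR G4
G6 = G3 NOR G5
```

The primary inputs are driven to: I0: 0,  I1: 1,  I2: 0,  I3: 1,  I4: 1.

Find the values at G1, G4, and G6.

G1 = I1 OR I0 = 1 OR 0 = 1
G2 = I3 NOR I2 = 1 NOR 0 = 0
G3 = I2 NOR I4 = 0 NOR 1 = 0
G4 = G3 NOR G2 = 0 NOR 0 = 1
G5 = G2 NOR G4 = 0 NOR 1 = 0
G6 = G3 NOR G5 = 0 NOR 0 = 1

G1 = 1, G4 = 1, G6 = 1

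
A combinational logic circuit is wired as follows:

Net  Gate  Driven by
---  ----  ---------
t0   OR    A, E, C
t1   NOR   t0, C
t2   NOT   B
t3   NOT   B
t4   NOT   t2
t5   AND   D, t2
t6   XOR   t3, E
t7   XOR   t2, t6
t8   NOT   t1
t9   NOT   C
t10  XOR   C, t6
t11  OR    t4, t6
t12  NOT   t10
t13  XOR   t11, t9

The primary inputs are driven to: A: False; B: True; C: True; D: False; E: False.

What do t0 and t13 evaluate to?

t0 = True; t13 = True

t0 = A OR E OR C = False OR False OR True = True
t2 = NOT B = NOT True = False
t3 = NOT B = NOT True = False
t4 = NOT t2 = NOT False = True
t6 = t3 XOR E = False XOR False = False
t9 = NOT C = NOT True = False
t11 = t4 OR t6 = True OR False = True
t13 = t11 XOR t9 = True XOR False = True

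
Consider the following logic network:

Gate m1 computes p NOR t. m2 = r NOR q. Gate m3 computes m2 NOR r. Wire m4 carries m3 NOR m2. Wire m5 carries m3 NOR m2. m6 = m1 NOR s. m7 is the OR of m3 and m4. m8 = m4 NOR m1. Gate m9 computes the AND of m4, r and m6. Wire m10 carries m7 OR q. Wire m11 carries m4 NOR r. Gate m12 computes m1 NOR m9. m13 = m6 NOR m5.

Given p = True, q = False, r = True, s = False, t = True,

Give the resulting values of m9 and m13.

m9 = True, m13 = False

m1 = p NOR t = True NOR True = False
m2 = r NOR q = True NOR False = False
m3 = m2 NOR r = False NOR True = False
m4 = m3 NOR m2 = False NOR False = True
m5 = m3 NOR m2 = False NOR False = True
m6 = m1 NOR s = False NOR False = True
m9 = m4 AND r AND m6 = True AND True AND True = True
m13 = m6 NOR m5 = True NOR True = False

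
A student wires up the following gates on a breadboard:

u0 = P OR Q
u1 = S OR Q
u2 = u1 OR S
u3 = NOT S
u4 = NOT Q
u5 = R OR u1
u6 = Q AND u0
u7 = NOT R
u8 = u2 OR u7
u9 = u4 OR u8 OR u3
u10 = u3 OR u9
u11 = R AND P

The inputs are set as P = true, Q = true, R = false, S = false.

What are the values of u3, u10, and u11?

u3 = true, u10 = true, u11 = false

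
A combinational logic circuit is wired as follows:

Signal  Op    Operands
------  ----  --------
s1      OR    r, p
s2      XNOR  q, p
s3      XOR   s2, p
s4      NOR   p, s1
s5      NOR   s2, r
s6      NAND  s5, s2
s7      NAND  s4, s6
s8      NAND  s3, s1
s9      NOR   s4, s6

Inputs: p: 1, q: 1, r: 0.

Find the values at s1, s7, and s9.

s1 = r OR p = 0 OR 1 = 1
s2 = q XNOR p = 1 XNOR 1 = 1
s4 = p NOR s1 = 1 NOR 1 = 0
s5 = s2 NOR r = 1 NOR 0 = 0
s6 = s5 NAND s2 = 0 NAND 1 = 1
s7 = s4 NAND s6 = 0 NAND 1 = 1
s9 = s4 NOR s6 = 0 NOR 1 = 0

s1 = 1; s7 = 1; s9 = 0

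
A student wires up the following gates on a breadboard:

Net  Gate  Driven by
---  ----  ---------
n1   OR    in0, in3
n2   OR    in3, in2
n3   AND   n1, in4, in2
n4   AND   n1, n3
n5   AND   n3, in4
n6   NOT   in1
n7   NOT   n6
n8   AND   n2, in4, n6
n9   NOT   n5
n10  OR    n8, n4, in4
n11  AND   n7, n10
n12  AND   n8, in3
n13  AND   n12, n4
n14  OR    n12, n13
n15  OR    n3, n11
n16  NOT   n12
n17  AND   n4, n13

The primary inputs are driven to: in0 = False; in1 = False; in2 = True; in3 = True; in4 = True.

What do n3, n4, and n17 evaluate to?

n3 = True; n4 = True; n17 = True

n1 = in0 OR in3 = False OR True = True
n2 = in3 OR in2 = True OR True = True
n3 = n1 AND in4 AND in2 = True AND True AND True = True
n4 = n1 AND n3 = True AND True = True
n6 = NOT in1 = NOT False = True
n8 = n2 AND in4 AND n6 = True AND True AND True = True
n12 = n8 AND in3 = True AND True = True
n13 = n12 AND n4 = True AND True = True
n17 = n4 AND n13 = True AND True = True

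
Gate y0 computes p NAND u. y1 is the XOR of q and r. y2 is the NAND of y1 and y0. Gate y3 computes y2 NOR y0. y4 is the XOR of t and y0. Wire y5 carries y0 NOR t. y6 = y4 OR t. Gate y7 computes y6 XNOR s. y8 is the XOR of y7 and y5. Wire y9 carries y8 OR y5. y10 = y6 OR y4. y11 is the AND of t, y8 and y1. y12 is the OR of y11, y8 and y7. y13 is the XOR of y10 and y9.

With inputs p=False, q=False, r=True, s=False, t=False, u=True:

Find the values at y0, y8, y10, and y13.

y0 = True, y8 = False, y10 = True, y13 = True

y0 = p NAND u = False NAND True = True
y4 = t XOR y0 = False XOR True = True
y5 = y0 NOR t = True NOR False = False
y6 = y4 OR t = True OR False = True
y7 = y6 XNOR s = True XNOR False = False
y8 = y7 XOR y5 = False XOR False = False
y9 = y8 OR y5 = False OR False = False
y10 = y6 OR y4 = True OR True = True
y13 = y10 XOR y9 = True XOR False = True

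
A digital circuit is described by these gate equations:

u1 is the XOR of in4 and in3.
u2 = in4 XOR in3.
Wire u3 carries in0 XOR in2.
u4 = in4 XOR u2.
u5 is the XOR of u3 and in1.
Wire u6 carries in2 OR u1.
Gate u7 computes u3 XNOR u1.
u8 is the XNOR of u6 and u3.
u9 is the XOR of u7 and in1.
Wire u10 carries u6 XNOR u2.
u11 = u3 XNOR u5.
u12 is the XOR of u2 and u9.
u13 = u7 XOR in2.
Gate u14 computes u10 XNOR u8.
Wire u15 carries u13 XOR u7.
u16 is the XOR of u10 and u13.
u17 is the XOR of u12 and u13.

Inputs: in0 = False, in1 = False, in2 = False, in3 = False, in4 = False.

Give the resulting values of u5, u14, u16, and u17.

u5 = False, u14 = True, u16 = False, u17 = False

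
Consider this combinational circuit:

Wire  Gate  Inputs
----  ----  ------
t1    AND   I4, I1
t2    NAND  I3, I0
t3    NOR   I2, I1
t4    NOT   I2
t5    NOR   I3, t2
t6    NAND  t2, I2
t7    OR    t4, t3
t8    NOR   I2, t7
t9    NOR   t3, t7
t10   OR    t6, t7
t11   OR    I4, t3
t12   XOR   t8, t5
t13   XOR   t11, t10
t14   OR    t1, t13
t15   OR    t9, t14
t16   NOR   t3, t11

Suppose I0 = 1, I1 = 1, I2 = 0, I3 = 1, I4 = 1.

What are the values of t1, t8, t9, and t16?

t1 = 1; t8 = 0; t9 = 0; t16 = 0

t1 = I4 AND I1 = 1 AND 1 = 1
t3 = I2 NOR I1 = 0 NOR 1 = 0
t4 = NOT I2 = NOT 0 = 1
t7 = t4 OR t3 = 1 OR 0 = 1
t8 = I2 NOR t7 = 0 NOR 1 = 0
t9 = t3 NOR t7 = 0 NOR 1 = 0
t11 = I4 OR t3 = 1 OR 0 = 1
t16 = t3 NOR t11 = 0 NOR 1 = 0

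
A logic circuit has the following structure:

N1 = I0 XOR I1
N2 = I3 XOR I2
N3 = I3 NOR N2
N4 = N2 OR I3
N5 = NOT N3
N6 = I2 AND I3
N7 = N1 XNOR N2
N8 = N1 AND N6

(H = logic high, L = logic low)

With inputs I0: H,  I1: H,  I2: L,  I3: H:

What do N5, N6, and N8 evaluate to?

N5 = H, N6 = L, N8 = L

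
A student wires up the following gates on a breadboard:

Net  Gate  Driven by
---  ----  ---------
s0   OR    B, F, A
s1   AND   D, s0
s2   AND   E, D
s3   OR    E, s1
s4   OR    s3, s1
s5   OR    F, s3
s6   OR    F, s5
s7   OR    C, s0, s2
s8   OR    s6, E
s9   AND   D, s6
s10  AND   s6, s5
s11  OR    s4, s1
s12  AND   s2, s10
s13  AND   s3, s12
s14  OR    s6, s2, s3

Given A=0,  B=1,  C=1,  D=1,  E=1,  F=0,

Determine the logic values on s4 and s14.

s4 = 1  s14 = 1

s0 = B OR F OR A = 1 OR 0 OR 0 = 1
s1 = D AND s0 = 1 AND 1 = 1
s2 = E AND D = 1 AND 1 = 1
s3 = E OR s1 = 1 OR 1 = 1
s4 = s3 OR s1 = 1 OR 1 = 1
s5 = F OR s3 = 0 OR 1 = 1
s6 = F OR s5 = 0 OR 1 = 1
s14 = s6 OR s2 OR s3 = 1 OR 1 OR 1 = 1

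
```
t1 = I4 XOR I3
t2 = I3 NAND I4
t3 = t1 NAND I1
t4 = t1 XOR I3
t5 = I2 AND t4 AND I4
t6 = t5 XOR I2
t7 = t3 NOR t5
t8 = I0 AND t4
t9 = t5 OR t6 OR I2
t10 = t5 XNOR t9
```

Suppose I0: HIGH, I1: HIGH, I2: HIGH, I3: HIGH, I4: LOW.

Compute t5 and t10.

t5 = LOW  t10 = LOW

t1 = I4 XOR I3 = LOW XOR HIGH = HIGH
t4 = t1 XOR I3 = HIGH XOR HIGH = LOW
t5 = I2 AND t4 AND I4 = HIGH AND LOW AND LOW = LOW
t6 = t5 XOR I2 = LOW XOR HIGH = HIGH
t9 = t5 OR t6 OR I2 = LOW OR HIGH OR HIGH = HIGH
t10 = t5 XNOR t9 = LOW XNOR HIGH = LOW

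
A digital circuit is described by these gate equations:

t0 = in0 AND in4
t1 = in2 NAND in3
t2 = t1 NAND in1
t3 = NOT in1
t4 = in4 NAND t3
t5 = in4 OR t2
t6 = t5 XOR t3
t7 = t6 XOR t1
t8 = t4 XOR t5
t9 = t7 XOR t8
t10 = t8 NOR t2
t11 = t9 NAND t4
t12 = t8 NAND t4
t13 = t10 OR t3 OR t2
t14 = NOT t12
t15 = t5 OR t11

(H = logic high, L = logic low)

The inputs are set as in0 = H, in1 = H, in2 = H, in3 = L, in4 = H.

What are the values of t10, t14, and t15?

t10 = H  t14 = L  t15 = H

t1 = in2 NAND in3 = H NAND L = H
t2 = t1 NAND in1 = H NAND H = L
t3 = NOT in1 = NOT H = L
t4 = in4 NAND t3 = H NAND L = H
t5 = in4 OR t2 = H OR L = H
t6 = t5 XOR t3 = H XOR L = H
t7 = t6 XOR t1 = H XOR H = L
t8 = t4 XOR t5 = H XOR H = L
t9 = t7 XOR t8 = L XOR L = L
t10 = t8 NOR t2 = L NOR L = H
t11 = t9 NAND t4 = L NAND H = H
t12 = t8 NAND t4 = L NAND H = H
t14 = NOT t12 = NOT H = L
t15 = t5 OR t11 = H OR H = H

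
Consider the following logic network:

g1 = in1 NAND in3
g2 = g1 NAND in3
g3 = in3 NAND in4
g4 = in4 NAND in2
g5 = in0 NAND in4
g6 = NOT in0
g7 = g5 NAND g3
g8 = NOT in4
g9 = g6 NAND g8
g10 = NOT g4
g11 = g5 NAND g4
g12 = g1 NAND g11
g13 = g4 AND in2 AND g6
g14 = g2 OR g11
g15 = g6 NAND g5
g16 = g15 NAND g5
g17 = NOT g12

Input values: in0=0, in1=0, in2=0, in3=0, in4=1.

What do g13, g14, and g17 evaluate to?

g1 = in1 NAND in3 = 0 NAND 0 = 1
g2 = g1 NAND in3 = 1 NAND 0 = 1
g4 = in4 NAND in2 = 1 NAND 0 = 1
g5 = in0 NAND in4 = 0 NAND 1 = 1
g6 = NOT in0 = NOT 0 = 1
g11 = g5 NAND g4 = 1 NAND 1 = 0
g12 = g1 NAND g11 = 1 NAND 0 = 1
g13 = g4 AND in2 AND g6 = 1 AND 0 AND 1 = 0
g14 = g2 OR g11 = 1 OR 0 = 1
g17 = NOT g12 = NOT 1 = 0

g13 = 0, g14 = 1, g17 = 0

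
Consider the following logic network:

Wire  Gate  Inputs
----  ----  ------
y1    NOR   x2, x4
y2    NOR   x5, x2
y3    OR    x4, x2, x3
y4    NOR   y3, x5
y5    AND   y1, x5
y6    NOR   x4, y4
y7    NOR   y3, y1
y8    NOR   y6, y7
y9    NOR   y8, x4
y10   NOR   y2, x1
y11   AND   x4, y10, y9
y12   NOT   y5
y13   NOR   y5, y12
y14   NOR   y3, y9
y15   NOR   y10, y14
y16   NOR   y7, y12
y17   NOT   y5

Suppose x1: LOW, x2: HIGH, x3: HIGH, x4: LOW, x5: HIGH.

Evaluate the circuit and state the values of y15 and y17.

y1 = x2 NOR x4 = HIGH NOR LOW = LOW
y2 = x5 NOR x2 = HIGH NOR HIGH = LOW
y3 = x4 OR x2 OR x3 = LOW OR HIGH OR HIGH = HIGH
y4 = y3 NOR x5 = HIGH NOR HIGH = LOW
y5 = y1 AND x5 = LOW AND HIGH = LOW
y6 = x4 NOR y4 = LOW NOR LOW = HIGH
y7 = y3 NOR y1 = HIGH NOR LOW = LOW
y8 = y6 NOR y7 = HIGH NOR LOW = LOW
y9 = y8 NOR x4 = LOW NOR LOW = HIGH
y10 = y2 NOR x1 = LOW NOR LOW = HIGH
y14 = y3 NOR y9 = HIGH NOR HIGH = LOW
y15 = y10 NOR y14 = HIGH NOR LOW = LOW
y17 = NOT y5 = NOT LOW = HIGH

y15 = LOW, y17 = HIGH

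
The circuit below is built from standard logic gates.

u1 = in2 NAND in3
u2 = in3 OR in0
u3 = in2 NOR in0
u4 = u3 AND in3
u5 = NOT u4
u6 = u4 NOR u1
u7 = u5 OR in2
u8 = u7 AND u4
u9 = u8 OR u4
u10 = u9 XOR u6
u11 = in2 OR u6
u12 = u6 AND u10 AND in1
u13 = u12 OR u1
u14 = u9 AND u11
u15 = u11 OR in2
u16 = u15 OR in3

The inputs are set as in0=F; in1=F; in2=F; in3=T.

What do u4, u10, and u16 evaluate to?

u1 = in2 NAND in3 = F NAND T = T
u3 = in2 NOR in0 = F NOR F = T
u4 = u3 AND in3 = T AND T = T
u5 = NOT u4 = NOT T = F
u6 = u4 NOR u1 = T NOR T = F
u7 = u5 OR in2 = F OR F = F
u8 = u7 AND u4 = F AND T = F
u9 = u8 OR u4 = F OR T = T
u10 = u9 XOR u6 = T XOR F = T
u11 = in2 OR u6 = F OR F = F
u15 = u11 OR in2 = F OR F = F
u16 = u15 OR in3 = F OR T = T

u4 = T, u10 = T, u16 = T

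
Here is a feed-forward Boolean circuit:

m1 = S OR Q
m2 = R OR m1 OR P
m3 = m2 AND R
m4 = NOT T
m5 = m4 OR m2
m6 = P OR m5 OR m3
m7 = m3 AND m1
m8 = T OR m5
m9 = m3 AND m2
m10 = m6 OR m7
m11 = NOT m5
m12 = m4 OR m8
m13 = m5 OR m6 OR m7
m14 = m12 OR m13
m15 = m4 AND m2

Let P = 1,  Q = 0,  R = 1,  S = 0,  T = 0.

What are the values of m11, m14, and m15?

m11 = 0, m14 = 1, m15 = 1

m1 = S OR Q = 0 OR 0 = 0
m2 = R OR m1 OR P = 1 OR 0 OR 1 = 1
m3 = m2 AND R = 1 AND 1 = 1
m4 = NOT T = NOT 0 = 1
m5 = m4 OR m2 = 1 OR 1 = 1
m6 = P OR m5 OR m3 = 1 OR 1 OR 1 = 1
m7 = m3 AND m1 = 1 AND 0 = 0
m8 = T OR m5 = 0 OR 1 = 1
m11 = NOT m5 = NOT 1 = 0
m12 = m4 OR m8 = 1 OR 1 = 1
m13 = m5 OR m6 OR m7 = 1 OR 1 OR 0 = 1
m14 = m12 OR m13 = 1 OR 1 = 1
m15 = m4 AND m2 = 1 AND 1 = 1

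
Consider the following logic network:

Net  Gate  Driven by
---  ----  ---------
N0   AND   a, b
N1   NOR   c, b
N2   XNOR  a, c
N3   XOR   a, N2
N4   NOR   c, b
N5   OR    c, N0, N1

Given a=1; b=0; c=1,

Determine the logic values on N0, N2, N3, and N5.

N0 = 0  N2 = 1  N3 = 0  N5 = 1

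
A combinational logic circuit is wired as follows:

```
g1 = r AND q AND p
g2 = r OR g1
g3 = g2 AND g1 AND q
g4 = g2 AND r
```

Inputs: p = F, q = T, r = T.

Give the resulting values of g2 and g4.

g2 = T  g4 = T

g1 = r AND q AND p = T AND T AND F = F
g2 = r OR g1 = T OR F = T
g4 = g2 AND r = T AND T = T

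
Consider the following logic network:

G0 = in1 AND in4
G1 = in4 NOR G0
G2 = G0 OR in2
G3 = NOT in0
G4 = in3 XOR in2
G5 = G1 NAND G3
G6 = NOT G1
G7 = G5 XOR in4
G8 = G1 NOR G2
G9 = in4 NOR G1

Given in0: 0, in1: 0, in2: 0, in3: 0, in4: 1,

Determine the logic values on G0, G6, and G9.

G0 = 0  G6 = 1  G9 = 0

G0 = in1 AND in4 = 0 AND 1 = 0
G1 = in4 NOR G0 = 1 NOR 0 = 0
G6 = NOT G1 = NOT 0 = 1
G9 = in4 NOR G1 = 1 NOR 0 = 0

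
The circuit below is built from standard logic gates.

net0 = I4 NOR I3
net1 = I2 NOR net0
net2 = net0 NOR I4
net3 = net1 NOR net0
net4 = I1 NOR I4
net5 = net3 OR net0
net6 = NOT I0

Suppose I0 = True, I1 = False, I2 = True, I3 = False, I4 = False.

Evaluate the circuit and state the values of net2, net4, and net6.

net2 = False  net4 = True  net6 = False

net0 = I4 NOR I3 = False NOR False = True
net2 = net0 NOR I4 = True NOR False = False
net4 = I1 NOR I4 = False NOR False = True
net6 = NOT I0 = NOT True = False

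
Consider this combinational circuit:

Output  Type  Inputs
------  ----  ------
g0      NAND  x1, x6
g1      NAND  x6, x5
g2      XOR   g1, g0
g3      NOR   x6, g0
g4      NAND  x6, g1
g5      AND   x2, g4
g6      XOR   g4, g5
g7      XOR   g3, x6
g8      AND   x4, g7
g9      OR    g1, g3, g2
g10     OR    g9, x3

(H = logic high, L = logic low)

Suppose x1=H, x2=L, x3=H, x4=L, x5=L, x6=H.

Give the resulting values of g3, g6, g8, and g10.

g3 = L, g6 = L, g8 = L, g10 = H

g0 = x1 NAND x6 = H NAND H = L
g1 = x6 NAND x5 = H NAND L = H
g2 = g1 XOR g0 = H XOR L = H
g3 = x6 NOR g0 = H NOR L = L
g4 = x6 NAND g1 = H NAND H = L
g5 = x2 AND g4 = L AND L = L
g6 = g4 XOR g5 = L XOR L = L
g7 = g3 XOR x6 = L XOR H = H
g8 = x4 AND g7 = L AND H = L
g9 = g1 OR g3 OR g2 = H OR L OR H = H
g10 = g9 OR x3 = H OR H = H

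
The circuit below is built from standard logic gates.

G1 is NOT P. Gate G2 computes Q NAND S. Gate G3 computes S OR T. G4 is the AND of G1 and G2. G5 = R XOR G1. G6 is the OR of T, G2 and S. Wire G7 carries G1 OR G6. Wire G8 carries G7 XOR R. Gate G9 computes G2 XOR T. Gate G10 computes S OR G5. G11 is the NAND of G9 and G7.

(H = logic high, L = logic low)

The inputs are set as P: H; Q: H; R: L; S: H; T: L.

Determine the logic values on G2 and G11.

G1 = NOT P = NOT H = L
G2 = Q NAND S = H NAND H = L
G6 = T OR G2 OR S = L OR L OR H = H
G7 = G1 OR G6 = L OR H = H
G9 = G2 XOR T = L XOR L = L
G11 = G9 NAND G7 = L NAND H = H

G2 = L, G11 = H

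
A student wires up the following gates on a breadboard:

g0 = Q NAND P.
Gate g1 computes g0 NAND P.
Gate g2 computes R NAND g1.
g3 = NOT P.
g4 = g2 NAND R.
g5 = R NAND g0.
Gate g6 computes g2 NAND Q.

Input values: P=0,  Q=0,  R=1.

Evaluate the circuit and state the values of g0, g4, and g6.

g0 = Q NAND P = 0 NAND 0 = 1
g1 = g0 NAND P = 1 NAND 0 = 1
g2 = R NAND g1 = 1 NAND 1 = 0
g4 = g2 NAND R = 0 NAND 1 = 1
g6 = g2 NAND Q = 0 NAND 0 = 1

g0 = 1, g4 = 1, g6 = 1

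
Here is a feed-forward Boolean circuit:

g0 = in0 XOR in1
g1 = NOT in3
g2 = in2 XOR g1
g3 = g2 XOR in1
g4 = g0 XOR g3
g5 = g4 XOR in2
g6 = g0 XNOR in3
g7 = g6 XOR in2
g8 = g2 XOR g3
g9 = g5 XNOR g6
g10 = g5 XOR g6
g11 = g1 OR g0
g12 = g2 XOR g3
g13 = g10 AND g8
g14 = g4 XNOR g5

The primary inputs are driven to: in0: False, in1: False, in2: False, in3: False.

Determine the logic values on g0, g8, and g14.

g0 = in0 XOR in1 = False XOR False = False
g1 = NOT in3 = NOT False = True
g2 = in2 XOR g1 = False XOR True = True
g3 = g2 XOR in1 = True XOR False = True
g4 = g0 XOR g3 = False XOR True = True
g5 = g4 XOR in2 = True XOR False = True
g8 = g2 XOR g3 = True XOR True = False
g14 = g4 XNOR g5 = True XNOR True = True

g0 = False  g8 = False  g14 = True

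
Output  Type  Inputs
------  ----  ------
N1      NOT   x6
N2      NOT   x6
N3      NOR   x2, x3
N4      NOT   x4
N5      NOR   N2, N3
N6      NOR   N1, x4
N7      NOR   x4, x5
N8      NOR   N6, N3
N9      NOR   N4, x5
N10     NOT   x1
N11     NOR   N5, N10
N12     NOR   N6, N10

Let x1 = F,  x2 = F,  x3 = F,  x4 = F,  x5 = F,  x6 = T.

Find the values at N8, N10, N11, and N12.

N8 = F, N10 = T, N11 = F, N12 = F

N1 = NOT x6 = NOT T = F
N2 = NOT x6 = NOT T = F
N3 = x2 NOR x3 = F NOR F = T
N5 = N2 NOR N3 = F NOR T = F
N6 = N1 NOR x4 = F NOR F = T
N8 = N6 NOR N3 = T NOR T = F
N10 = NOT x1 = NOT F = T
N11 = N5 NOR N10 = F NOR T = F
N12 = N6 NOR N10 = T NOR T = F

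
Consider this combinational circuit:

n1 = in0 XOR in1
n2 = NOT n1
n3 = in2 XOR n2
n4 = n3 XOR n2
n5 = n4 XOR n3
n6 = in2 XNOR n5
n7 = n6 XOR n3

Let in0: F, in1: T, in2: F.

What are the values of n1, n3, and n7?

n1 = T; n3 = F; n7 = T

n1 = in0 XOR in1 = F XOR T = T
n2 = NOT n1 = NOT T = F
n3 = in2 XOR n2 = F XOR F = F
n4 = n3 XOR n2 = F XOR F = F
n5 = n4 XOR n3 = F XOR F = F
n6 = in2 XNOR n5 = F XNOR F = T
n7 = n6 XOR n3 = T XOR F = T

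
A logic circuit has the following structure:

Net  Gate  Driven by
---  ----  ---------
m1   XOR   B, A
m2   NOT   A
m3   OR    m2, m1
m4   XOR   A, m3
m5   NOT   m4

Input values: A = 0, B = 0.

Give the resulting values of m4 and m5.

m1 = B XOR A = 0 XOR 0 = 0
m2 = NOT A = NOT 0 = 1
m3 = m2 OR m1 = 1 OR 0 = 1
m4 = A XOR m3 = 0 XOR 1 = 1
m5 = NOT m4 = NOT 1 = 0

m4 = 1  m5 = 0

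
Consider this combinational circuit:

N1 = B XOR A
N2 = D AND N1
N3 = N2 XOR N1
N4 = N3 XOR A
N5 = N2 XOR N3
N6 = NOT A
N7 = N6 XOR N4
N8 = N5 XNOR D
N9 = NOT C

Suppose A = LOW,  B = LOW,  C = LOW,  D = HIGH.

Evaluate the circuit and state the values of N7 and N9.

N7 = HIGH, N9 = HIGH

N1 = B XOR A = LOW XOR LOW = LOW
N2 = D AND N1 = HIGH AND LOW = LOW
N3 = N2 XOR N1 = LOW XOR LOW = LOW
N4 = N3 XOR A = LOW XOR LOW = LOW
N6 = NOT A = NOT LOW = HIGH
N7 = N6 XOR N4 = HIGH XOR LOW = HIGH
N9 = NOT C = NOT LOW = HIGH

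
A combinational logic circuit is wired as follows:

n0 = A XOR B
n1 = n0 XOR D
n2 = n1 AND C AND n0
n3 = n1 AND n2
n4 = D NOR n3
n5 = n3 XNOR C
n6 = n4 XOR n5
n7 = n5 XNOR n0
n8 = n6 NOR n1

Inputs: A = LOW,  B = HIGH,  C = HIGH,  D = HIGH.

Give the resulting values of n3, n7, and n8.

n3 = LOW, n7 = LOW, n8 = HIGH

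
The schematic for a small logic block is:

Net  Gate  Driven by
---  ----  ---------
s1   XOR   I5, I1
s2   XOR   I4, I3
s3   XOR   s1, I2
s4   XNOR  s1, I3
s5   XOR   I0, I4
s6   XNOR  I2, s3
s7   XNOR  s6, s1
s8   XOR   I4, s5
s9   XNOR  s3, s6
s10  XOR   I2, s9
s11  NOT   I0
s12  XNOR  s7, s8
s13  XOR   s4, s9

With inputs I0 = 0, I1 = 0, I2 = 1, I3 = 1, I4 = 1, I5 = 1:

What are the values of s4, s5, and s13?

s1 = I5 XOR I1 = 1 XOR 0 = 1
s3 = s1 XOR I2 = 1 XOR 1 = 0
s4 = s1 XNOR I3 = 1 XNOR 1 = 1
s5 = I0 XOR I4 = 0 XOR 1 = 1
s6 = I2 XNOR s3 = 1 XNOR 0 = 0
s9 = s3 XNOR s6 = 0 XNOR 0 = 1
s13 = s4 XOR s9 = 1 XOR 1 = 0

s4 = 1; s5 = 1; s13 = 0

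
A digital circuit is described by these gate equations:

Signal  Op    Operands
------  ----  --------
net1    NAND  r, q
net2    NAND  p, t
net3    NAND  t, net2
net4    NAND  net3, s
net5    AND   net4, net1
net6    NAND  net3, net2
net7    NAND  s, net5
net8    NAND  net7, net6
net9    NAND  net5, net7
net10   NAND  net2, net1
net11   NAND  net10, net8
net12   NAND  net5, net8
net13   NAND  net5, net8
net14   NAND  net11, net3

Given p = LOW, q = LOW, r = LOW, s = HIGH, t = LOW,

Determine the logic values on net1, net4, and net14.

net1 = HIGH; net4 = LOW; net14 = LOW

net1 = r NAND q = LOW NAND LOW = HIGH
net2 = p NAND t = LOW NAND LOW = HIGH
net3 = t NAND net2 = LOW NAND HIGH = HIGH
net4 = net3 NAND s = HIGH NAND HIGH = LOW
net5 = net4 AND net1 = LOW AND HIGH = LOW
net6 = net3 NAND net2 = HIGH NAND HIGH = LOW
net7 = s NAND net5 = HIGH NAND LOW = HIGH
net8 = net7 NAND net6 = HIGH NAND LOW = HIGH
net10 = net2 NAND net1 = HIGH NAND HIGH = LOW
net11 = net10 NAND net8 = LOW NAND HIGH = HIGH
net14 = net11 NAND net3 = HIGH NAND HIGH = LOW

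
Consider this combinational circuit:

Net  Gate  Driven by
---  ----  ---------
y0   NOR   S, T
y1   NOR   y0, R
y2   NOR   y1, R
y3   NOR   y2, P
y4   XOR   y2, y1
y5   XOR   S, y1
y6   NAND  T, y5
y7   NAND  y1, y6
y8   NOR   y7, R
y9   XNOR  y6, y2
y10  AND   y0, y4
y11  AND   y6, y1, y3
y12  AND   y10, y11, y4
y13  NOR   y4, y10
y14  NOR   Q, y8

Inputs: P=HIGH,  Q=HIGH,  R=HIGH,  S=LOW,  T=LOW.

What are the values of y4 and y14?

y0 = S NOR T = LOW NOR LOW = HIGH
y1 = y0 NOR R = HIGH NOR HIGH = LOW
y2 = y1 NOR R = LOW NOR HIGH = LOW
y4 = y2 XOR y1 = LOW XOR LOW = LOW
y5 = S XOR y1 = LOW XOR LOW = LOW
y6 = T NAND y5 = LOW NAND LOW = HIGH
y7 = y1 NAND y6 = LOW NAND HIGH = HIGH
y8 = y7 NOR R = HIGH NOR HIGH = LOW
y14 = Q NOR y8 = HIGH NOR LOW = LOW

y4 = LOW, y14 = LOW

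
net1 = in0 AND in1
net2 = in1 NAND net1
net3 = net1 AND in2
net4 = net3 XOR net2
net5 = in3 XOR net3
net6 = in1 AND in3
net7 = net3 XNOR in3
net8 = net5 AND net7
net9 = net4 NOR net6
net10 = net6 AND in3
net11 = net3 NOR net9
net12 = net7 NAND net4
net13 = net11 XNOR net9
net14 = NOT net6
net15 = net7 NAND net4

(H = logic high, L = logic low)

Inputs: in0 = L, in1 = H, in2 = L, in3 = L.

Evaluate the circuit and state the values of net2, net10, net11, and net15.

net2 = H; net10 = L; net11 = H; net15 = L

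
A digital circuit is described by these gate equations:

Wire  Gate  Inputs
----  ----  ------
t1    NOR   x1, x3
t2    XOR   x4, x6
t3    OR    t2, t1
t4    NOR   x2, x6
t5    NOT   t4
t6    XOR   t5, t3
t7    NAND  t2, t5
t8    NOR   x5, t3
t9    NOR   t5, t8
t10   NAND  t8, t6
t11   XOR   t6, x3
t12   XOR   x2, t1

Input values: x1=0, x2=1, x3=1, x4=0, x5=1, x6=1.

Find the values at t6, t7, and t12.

t1 = x1 NOR x3 = 0 NOR 1 = 0
t2 = x4 XOR x6 = 0 XOR 1 = 1
t3 = t2 OR t1 = 1 OR 0 = 1
t4 = x2 NOR x6 = 1 NOR 1 = 0
t5 = NOT t4 = NOT 0 = 1
t6 = t5 XOR t3 = 1 XOR 1 = 0
t7 = t2 NAND t5 = 1 NAND 1 = 0
t12 = x2 XOR t1 = 1 XOR 0 = 1

t6 = 0, t7 = 0, t12 = 1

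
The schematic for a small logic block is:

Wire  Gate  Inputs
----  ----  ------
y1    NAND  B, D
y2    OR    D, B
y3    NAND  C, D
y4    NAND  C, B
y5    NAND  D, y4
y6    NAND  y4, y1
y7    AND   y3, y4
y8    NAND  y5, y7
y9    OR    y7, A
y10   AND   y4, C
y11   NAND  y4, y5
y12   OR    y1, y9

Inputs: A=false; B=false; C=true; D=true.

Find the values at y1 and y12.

y1 = true, y12 = true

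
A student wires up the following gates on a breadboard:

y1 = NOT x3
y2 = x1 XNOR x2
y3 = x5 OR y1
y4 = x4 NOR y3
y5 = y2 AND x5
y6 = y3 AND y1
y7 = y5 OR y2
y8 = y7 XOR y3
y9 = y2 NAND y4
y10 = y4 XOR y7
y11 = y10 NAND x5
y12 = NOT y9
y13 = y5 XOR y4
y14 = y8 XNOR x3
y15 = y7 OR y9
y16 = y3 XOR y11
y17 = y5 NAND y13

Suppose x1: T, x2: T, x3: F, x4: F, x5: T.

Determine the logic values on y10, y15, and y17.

y10 = T, y15 = T, y17 = F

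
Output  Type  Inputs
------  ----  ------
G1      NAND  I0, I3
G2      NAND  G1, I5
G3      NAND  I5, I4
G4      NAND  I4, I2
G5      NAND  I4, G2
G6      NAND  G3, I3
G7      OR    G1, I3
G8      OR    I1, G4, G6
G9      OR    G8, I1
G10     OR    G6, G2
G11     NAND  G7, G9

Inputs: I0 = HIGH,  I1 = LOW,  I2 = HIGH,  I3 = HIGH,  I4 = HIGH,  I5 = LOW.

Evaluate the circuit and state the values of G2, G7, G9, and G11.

G1 = I0 NAND I3 = HIGH NAND HIGH = LOW
G2 = G1 NAND I5 = LOW NAND LOW = HIGH
G3 = I5 NAND I4 = LOW NAND HIGH = HIGH
G4 = I4 NAND I2 = HIGH NAND HIGH = LOW
G6 = G3 NAND I3 = HIGH NAND HIGH = LOW
G7 = G1 OR I3 = LOW OR HIGH = HIGH
G8 = I1 OR G4 OR G6 = LOW OR LOW OR LOW = LOW
G9 = G8 OR I1 = LOW OR LOW = LOW
G11 = G7 NAND G9 = HIGH NAND LOW = HIGH

G2 = HIGH, G7 = HIGH, G9 = LOW, G11 = HIGH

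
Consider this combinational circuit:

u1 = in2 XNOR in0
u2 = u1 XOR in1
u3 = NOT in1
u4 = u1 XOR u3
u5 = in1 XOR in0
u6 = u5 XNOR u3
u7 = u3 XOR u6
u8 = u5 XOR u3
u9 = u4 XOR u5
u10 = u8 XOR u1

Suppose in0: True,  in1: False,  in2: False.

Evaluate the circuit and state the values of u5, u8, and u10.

u5 = True, u8 = False, u10 = False

u1 = in2 XNOR in0 = False XNOR True = False
u3 = NOT in1 = NOT False = True
u5 = in1 XOR in0 = False XOR True = True
u8 = u5 XOR u3 = True XOR True = False
u10 = u8 XOR u1 = False XOR False = False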